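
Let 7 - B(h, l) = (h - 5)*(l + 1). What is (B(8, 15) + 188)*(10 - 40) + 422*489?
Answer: 201948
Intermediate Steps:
B(h, l) = 7 - (1 + l)*(-5 + h) (B(h, l) = 7 - (h - 5)*(l + 1) = 7 - (-5 + h)*(1 + l) = 7 - (1 + l)*(-5 + h))
(B(8, 15) + 188)*(10 - 40) + 422*489 = ((12 - 1*8 + 5*15 - 1*8*15) + 188)*(10 - 40) + 422*489 = ((12 - 8 + 75 - 120) + 188)*(-30) + 206358 = (-41 + 188)*(-30) + 206358 = 147*(-30) + 206358 = -4410 + 206358 = 201948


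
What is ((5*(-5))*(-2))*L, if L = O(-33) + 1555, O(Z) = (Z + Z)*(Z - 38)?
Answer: 312050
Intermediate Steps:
O(Z) = 2*Z*(-38 + Z) (O(Z) = (2*Z)*(-38 + Z) = 2*Z*(-38 + Z))
L = 6241 (L = 2*(-33)*(-38 - 33) + 1555 = 2*(-33)*(-71) + 1555 = 4686 + 1555 = 6241)
((5*(-5))*(-2))*L = ((5*(-5))*(-2))*6241 = -25*(-2)*6241 = 50*6241 = 312050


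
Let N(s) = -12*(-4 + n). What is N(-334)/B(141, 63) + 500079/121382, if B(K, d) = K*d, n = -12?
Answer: 1488502367/359412102 ≈ 4.1415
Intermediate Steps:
N(s) = 192 (N(s) = -12*(-4 - 12) = -12*(-16) = 192)
N(-334)/B(141, 63) + 500079/121382 = 192/((141*63)) + 500079/121382 = 192/8883 + 500079*(1/121382) = 192*(1/8883) + 500079/121382 = 64/2961 + 500079/121382 = 1488502367/359412102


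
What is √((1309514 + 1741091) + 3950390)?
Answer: √7000995 ≈ 2645.9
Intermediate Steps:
√((1309514 + 1741091) + 3950390) = √(3050605 + 3950390) = √7000995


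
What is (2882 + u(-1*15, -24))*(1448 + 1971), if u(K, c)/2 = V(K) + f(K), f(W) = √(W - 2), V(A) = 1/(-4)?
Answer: 19703697/2 + 6838*I*√17 ≈ 9.8519e+6 + 28194.0*I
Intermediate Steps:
V(A) = -¼ (V(A) = 1*(-¼) = -¼)
f(W) = √(-2 + W)
u(K, c) = -½ + 2*√(-2 + K) (u(K, c) = 2*(-¼ + √(-2 + K)) = -½ + 2*√(-2 + K))
(2882 + u(-1*15, -24))*(1448 + 1971) = (2882 + (-½ + 2*√(-2 - 1*15)))*(1448 + 1971) = (2882 + (-½ + 2*√(-2 - 15)))*3419 = (2882 + (-½ + 2*√(-17)))*3419 = (2882 + (-½ + 2*(I*√17)))*3419 = (2882 + (-½ + 2*I*√17))*3419 = (5763/2 + 2*I*√17)*3419 = 19703697/2 + 6838*I*√17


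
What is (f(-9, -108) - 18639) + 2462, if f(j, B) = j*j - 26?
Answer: -16122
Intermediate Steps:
f(j, B) = -26 + j² (f(j, B) = j² - 26 = -26 + j²)
(f(-9, -108) - 18639) + 2462 = ((-26 + (-9)²) - 18639) + 2462 = ((-26 + 81) - 18639) + 2462 = (55 - 18639) + 2462 = -18584 + 2462 = -16122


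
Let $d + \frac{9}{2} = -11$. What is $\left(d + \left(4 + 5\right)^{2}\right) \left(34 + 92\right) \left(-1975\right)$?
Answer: $-16299675$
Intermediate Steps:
$d = - \frac{31}{2}$ ($d = - \frac{9}{2} - 11 = - \frac{31}{2} \approx -15.5$)
$\left(d + \left(4 + 5\right)^{2}\right) \left(34 + 92\right) \left(-1975\right) = \left(- \frac{31}{2} + \left(4 + 5\right)^{2}\right) \left(34 + 92\right) \left(-1975\right) = \left(- \frac{31}{2} + 9^{2}\right) 126 \left(-1975\right) = \left(- \frac{31}{2} + 81\right) 126 \left(-1975\right) = \frac{131}{2} \cdot 126 \left(-1975\right) = 8253 \left(-1975\right) = -16299675$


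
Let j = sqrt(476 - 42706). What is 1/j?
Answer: -I*sqrt(42230)/42230 ≈ -0.0048662*I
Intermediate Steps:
j = I*sqrt(42230) (j = sqrt(-42230) = I*sqrt(42230) ≈ 205.5*I)
1/j = 1/(I*sqrt(42230)) = -I*sqrt(42230)/42230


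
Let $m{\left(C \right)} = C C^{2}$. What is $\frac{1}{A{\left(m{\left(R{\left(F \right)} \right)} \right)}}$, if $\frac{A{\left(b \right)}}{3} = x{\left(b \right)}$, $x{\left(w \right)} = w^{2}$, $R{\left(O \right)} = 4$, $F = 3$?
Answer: $\frac{1}{12288} \approx 8.138 \cdot 10^{-5}$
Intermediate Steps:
$m{\left(C \right)} = C^{3}$
$A{\left(b \right)} = 3 b^{2}$
$\frac{1}{A{\left(m{\left(R{\left(F \right)} \right)} \right)}} = \frac{1}{3 \left(4^{3}\right)^{2}} = \frac{1}{3 \cdot 64^{2}} = \frac{1}{3 \cdot 4096} = \frac{1}{12288}$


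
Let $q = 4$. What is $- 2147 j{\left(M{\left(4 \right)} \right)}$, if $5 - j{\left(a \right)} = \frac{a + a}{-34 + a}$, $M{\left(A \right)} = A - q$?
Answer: $-10735$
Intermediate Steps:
$M{\left(A \right)} = -4 + A$ ($M{\left(A \right)} = A - 4 = -4 + A$)
$j{\left(a \right)} = 5 - \frac{2 a}{-34 + a}$ ($j{\left(a \right)} = 5 - \frac{a + a}{-34 + a} = 5 - \frac{2 a}{-34 + a}$)
$- 2147 j{\left(M{\left(4 \right)} \right)} = - 2147 \frac{-170 + 3 \left(-4 + 4\right)}{-34 + \left(-4 + 4\right)} = - 2147 \frac{-170 + 3 \cdot 0}{-34 + 0} = - 2147 \frac{-170 + 0}{-34} = - 2147 \left(\left(- \frac{1}{34}\right) \left(-170\right)\right) = \left(-2147\right) 5 = -10735$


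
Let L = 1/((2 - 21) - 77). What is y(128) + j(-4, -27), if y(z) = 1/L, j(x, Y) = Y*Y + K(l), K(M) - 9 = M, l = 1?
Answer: 643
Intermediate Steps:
K(M) = 9 + M
L = -1/96 (L = 1/(-19 - 77) = 1/(-96) = -1/96 ≈ -0.010417)
j(x, Y) = 10 + Y² (j(x, Y) = Y*Y + (9 + 1) = Y² + 10 = 10 + Y²)
y(z) = -96 (y(z) = 1/(-1/96) = -96)
y(128) + j(-4, -27) = -96 + (10 + (-27)²) = -96 + (10 + 729) = -96 + 739 = 643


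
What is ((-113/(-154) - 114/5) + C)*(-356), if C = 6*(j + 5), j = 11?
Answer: -10133362/385 ≈ -26320.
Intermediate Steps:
C = 96 (C = 6*(11 + 5) = 6*16 = 96)
((-113/(-154) - 114/5) + C)*(-356) = ((-113/(-154) - 114/5) + 96)*(-356) = ((-113*(-1/154) - 114*⅕) + 96)*(-356) = ((113/154 - 114/5) + 96)*(-356) = (-16991/770 + 96)*(-356) = (56929/770)*(-356) = -10133362/385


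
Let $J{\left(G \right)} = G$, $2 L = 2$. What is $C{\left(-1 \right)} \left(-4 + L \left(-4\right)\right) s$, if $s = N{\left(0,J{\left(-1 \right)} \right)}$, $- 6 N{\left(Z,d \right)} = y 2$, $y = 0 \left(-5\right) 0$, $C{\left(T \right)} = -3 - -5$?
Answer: $0$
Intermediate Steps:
$L = 1$ ($L = \frac{1}{2} \cdot 2 = 1$)
$C{\left(T \right)} = 2$ ($C{\left(T \right)} = -3 + 5 = 2$)
$y = 0$ ($y = 0 \cdot 0 = 0$)
$N{\left(Z,d \right)} = 0$ ($N{\left(Z,d \right)} = - \frac{0 \cdot 2}{6} = \left(- \frac{1}{6}\right) 0 = 0$)
$s = 0$
$C{\left(-1 \right)} \left(-4 + L \left(-4\right)\right) s = 2 \left(-4 + 1 \left(-4\right)\right) 0 = 2 \left(-4 - 4\right) 0 = 2 \left(-8\right) 0 = \left(-16\right) 0 = 0$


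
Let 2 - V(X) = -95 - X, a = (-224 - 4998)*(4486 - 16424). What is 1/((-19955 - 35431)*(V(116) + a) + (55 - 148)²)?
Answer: -1/3452788099665 ≈ -2.8962e-13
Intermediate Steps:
a = 62340236 (a = -5222*(-11938) = 62340236)
V(X) = 97 + X (V(X) = 2 - (-95 - X) = 2 + (95 + X) = 97 + X)
1/((-19955 - 35431)*(V(116) + a) + (55 - 148)²) = 1/((-19955 - 35431)*((97 + 116) + 62340236) + (55 - 148)²) = 1/(-55386*(213 + 62340236) + (-93)²) = 1/(-55386*62340449 + 8649) = 1/(-3452788108314 + 8649) = 1/(-3452788099665) = -1/3452788099665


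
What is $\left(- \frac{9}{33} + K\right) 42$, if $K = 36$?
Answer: $\frac{16506}{11} \approx 1500.5$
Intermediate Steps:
$\left(- \frac{9}{33} + K\right) 42 = \left(- \frac{9}{33} + 36\right) 42 = \left(\left(-9\right) \frac{1}{33} + 36\right) 42 = \left(- \frac{3}{11} + 36\right) 42 = \frac{393}{11} \cdot 42 = \frac{16506}{11}$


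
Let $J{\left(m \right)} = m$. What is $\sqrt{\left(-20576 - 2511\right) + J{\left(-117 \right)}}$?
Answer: $2 i \sqrt{5801} \approx 152.33 i$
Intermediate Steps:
$\sqrt{\left(-20576 - 2511\right) + J{\left(-117 \right)}} = \sqrt{\left(-20576 - 2511\right) - 117} = \sqrt{-23087 - 117} = \sqrt{-23204} = 2 i \sqrt{5801}$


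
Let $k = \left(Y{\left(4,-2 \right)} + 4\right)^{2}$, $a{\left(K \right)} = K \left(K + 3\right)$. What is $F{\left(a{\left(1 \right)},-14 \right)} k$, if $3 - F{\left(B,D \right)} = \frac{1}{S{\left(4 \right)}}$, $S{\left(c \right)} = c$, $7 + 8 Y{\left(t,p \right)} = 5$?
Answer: $\frac{2475}{64} \approx 38.672$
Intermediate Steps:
$Y{\left(t,p \right)} = - \frac{1}{4}$ ($Y{\left(t,p \right)} = - \frac{7}{8} + \frac{1}{8} \cdot 5 = - \frac{7}{8} + \frac{5}{8} = - \frac{1}{4}$)
$a{\left(K \right)} = K \left(3 + K\right)$
$F{\left(B,D \right)} = \frac{11}{4}$ ($F{\left(B,D \right)} = 3 - \frac{1}{4} = \frac{11}{4}$)
$k = \frac{225}{16}$ ($k = \left(- \frac{1}{4} + 4\right)^{2} = \left(\frac{15}{4}\right)^{2} = \frac{225}{16} \approx 14.063$)
$F{\left(a{\left(1 \right)},-14 \right)} k = \frac{11}{4} \cdot \frac{225}{16} = \frac{2475}{64}$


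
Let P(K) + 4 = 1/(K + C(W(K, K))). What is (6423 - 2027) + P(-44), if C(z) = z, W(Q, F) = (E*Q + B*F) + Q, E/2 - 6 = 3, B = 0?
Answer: 3864959/880 ≈ 4392.0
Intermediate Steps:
E = 18 (E = 12 + 2*3 = 12 + 6 = 18)
W(Q, F) = 19*Q (W(Q, F) = (18*Q + 0*F) + Q = (18*Q + 0) + Q = 18*Q + Q = 19*Q)
P(K) = -4 + 1/(20*K) (P(K) = -4 + 1/(K + 19*K) = -4 + 1/(20*K))
(6423 - 2027) + P(-44) = (6423 - 2027) + (-4 + (1/20)/(-44)) = 4396 + (-4 + (1/20)*(-1/44)) = 4396 + (-4 - 1/880) = 4396 - 3521/880 = 3864959/880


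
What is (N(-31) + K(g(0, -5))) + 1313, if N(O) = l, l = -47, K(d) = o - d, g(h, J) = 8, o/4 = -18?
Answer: 1186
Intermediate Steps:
o = -72 (o = 4*(-18) = -72)
K(d) = -72 - d
N(O) = -47
(N(-31) + K(g(0, -5))) + 1313 = (-47 + (-72 - 1*8)) + 1313 = (-47 + (-72 - 8)) + 1313 = (-47 - 80) + 1313 = -127 + 1313 = 1186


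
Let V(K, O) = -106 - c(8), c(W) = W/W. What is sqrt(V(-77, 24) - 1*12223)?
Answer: 3*I*sqrt(1370) ≈ 111.04*I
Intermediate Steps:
c(W) = 1
V(K, O) = -107 (V(K, O) = -106 - 1*1 = -106 - 1 = -107)
sqrt(V(-77, 24) - 1*12223) = sqrt(-107 - 1*12223) = sqrt(-107 - 12223) = sqrt(-12330) = 3*I*sqrt(1370)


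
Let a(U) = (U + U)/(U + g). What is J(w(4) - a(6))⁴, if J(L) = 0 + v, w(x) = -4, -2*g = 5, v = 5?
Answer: 625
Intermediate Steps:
g = -5/2 (g = -½*5 = -5/2 ≈ -2.5000)
a(U) = 2*U/(-5/2 + U) (a(U) = (U + U)/(U - 5/2) = (2*U)/(-5/2 + U) = 2*U/(-5/2 + U))
J(L) = 5 (J(L) = 0 + 5 = 5)
J(w(4) - a(6))⁴ = 5⁴ = 625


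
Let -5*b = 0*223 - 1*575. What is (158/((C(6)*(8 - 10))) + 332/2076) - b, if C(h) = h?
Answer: -132871/1038 ≈ -128.01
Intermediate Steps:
b = 115 (b = -(0*223 - 1*575)/5 = -(0 - 575)/5 = -⅕*(-575) = 115)
(158/((C(6)*(8 - 10))) + 332/2076) - b = (158/((6*(8 - 10))) + 332/2076) - 1*115 = (158/((6*(-2))) + 332*(1/2076)) - 115 = (158/(-12) + 83/519) - 115 = (158*(-1/12) + 83/519) - 115 = (-79/6 + 83/519) - 115 = -13501/1038 - 115 = -132871/1038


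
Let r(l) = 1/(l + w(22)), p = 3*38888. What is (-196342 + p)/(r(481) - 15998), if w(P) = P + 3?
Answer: 40317068/8094987 ≈ 4.9805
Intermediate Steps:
w(P) = 3 + P
p = 116664
r(l) = 1/(25 + l) (r(l) = 1/(l + (3 + 22)) = 1/(l + 25) = 1/(25 + l))
(-196342 + p)/(r(481) - 15998) = (-196342 + 116664)/(1/(25 + 481) - 15998) = -79678/(1/506 - 15998) = -79678/(-8094987/506) = -79678*(-506/8094987) = 40317068/8094987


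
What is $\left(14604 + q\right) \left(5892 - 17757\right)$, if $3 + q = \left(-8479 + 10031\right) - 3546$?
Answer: $-149582055$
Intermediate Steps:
$q = -1997$ ($q = -3 + \left(\left(-8479 + 10031\right) - 3546\right) = -3 + \left(1552 - 3546\right) = -3 - 1994 = -1997$)
$\left(14604 + q\right) \left(5892 - 17757\right) = \left(14604 - 1997\right) \left(5892 - 17757\right) = 12607 \left(-11865\right) = -149582055$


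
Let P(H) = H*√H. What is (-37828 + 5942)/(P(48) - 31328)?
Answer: 15608197/15333328 + 47829*√3/7666664 ≈ 1.0287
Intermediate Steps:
P(H) = H^(3/2)
(-37828 + 5942)/(P(48) - 31328) = (-37828 + 5942)/(48^(3/2) - 31328) = -31886/(192*√3 - 31328) = -31886/(-31328 + 192*√3)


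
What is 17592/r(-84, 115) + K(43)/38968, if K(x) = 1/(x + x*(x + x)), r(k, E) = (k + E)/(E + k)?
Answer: 2564549234497/145779288 ≈ 17592.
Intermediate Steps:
r(k, E) = 1 (r(k, E) = (E + k)/(E + k) = 1)
K(x) = 1/(x + 2*x**2) (K(x) = 1/(x + x*(2*x)) = 1/(x + 2*x**2))
17592/r(-84, 115) + K(43)/38968 = 17592/1 + (1/(43*(1 + 2*43)))/38968 = 17592*1 + (1/(43*(1 + 86)))*(1/38968) = 17592 + ((1/43)/87)*(1/38968) = 17592 + ((1/43)*(1/87))*(1/38968) = 17592 + (1/3741)*(1/38968) = 17592 + 1/145779288 = 2564549234497/145779288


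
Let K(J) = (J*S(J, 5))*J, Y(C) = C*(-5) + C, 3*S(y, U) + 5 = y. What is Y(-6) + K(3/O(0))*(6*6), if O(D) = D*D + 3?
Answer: -24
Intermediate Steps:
O(D) = 3 + D**2 (O(D) = D**2 + 3 = 3 + D**2)
S(y, U) = -5/3 + y/3
Y(C) = -4*C (Y(C) = -5*C + C = -4*C)
K(J) = J**2*(-5/3 + J/3) (K(J) = (J*(-5/3 + J/3))*J = J**2*(-5/3 + J/3))
Y(-6) + K(3/O(0))*(6*6) = -4*(-6) + ((3/(3 + 0**2))**2*(-5 + 3/(3 + 0**2))/3)*(6*6) = 24 + ((3/(3 + 0))**2*(-5 + 3/(3 + 0))/3)*36 = 24 + ((3/3)**2*(-5 + 3/3)/3)*36 = 24 + ((3*(1/3))**2*(-5 + 3*(1/3))/3)*36 = 24 + ((1/3)*1**2*(-5 + 1))*36 = 24 + ((1/3)*1*(-4))*36 = 24 - 4/3*36 = 24 - 48 = -24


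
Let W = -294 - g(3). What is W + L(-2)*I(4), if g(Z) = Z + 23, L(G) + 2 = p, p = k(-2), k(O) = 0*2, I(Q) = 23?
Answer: -366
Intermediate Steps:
k(O) = 0
p = 0
L(G) = -2 (L(G) = -2 + 0 = -2)
g(Z) = 23 + Z
W = -320 (W = -294 - (23 + 3) = -294 - 1*26 = -294 - 26 = -320)
W + L(-2)*I(4) = -320 - 2*23 = -320 - 46 = -366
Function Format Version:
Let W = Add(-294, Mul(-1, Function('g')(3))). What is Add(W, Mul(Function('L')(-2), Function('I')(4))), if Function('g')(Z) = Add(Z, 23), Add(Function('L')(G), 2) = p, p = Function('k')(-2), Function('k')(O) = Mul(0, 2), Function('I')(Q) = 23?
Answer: -366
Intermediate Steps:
Function('k')(O) = 0
p = 0
Function('L')(G) = -2 (Function('L')(G) = Add(-2, 0) = -2)
Function('g')(Z) = Add(23, Z)
W = -320 (W = Add(-294, Mul(-1, Add(23, 3))) = Add(-294, Mul(-1, 26)) = Add(-294, -26) = -320)
Add(W, Mul(Function('L')(-2), Function('I')(4))) = Add(-320, Mul(-2, 23)) = Add(-320, -46) = -366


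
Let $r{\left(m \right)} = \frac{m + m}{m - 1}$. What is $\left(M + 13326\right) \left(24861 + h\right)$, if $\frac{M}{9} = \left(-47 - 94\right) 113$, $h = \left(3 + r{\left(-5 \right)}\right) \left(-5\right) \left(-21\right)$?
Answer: $-3297429921$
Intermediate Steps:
$r{\left(m \right)} = \frac{2 m}{-1 + m}$
$h = 490$ ($h = \left(3 + 2 \left(-5\right) \frac{1}{-1 - 5}\right) \left(-5\right) \left(-21\right) = \left(3 + 2 \left(-5\right) \frac{1}{-6}\right) \left(-5\right) \left(-21\right) = \left(3 + 2 \left(-5\right) \left(- \frac{1}{6}\right)\right) \left(-5\right) \left(-21\right) = \left(3 + \frac{5}{3}\right) \left(-5\right) \left(-21\right) = \frac{14}{3} \left(-5\right) \left(-21\right) = \left(- \frac{70}{3}\right) \left(-21\right) = 490$)
$M = -143397$ ($M = 9 \left(-47 - 94\right) 113 = 9 \left(\left(-141\right) 113\right) = 9 \left(-15933\right) = -143397$)
$\left(M + 13326\right) \left(24861 + h\right) = \left(-143397 + 13326\right) \left(24861 + 490\right) = \left(-130071\right) 25351 = -3297429921$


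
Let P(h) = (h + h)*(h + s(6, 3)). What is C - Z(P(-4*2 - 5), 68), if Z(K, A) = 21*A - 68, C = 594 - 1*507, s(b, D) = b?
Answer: -1273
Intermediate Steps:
C = 87 (C = 594 - 507 = 87)
P(h) = 2*h*(6 + h) (P(h) = (h + h)*(h + 6) = (2*h)*(6 + h) = 2*h*(6 + h))
Z(K, A) = -68 + 21*A
C - Z(P(-4*2 - 5), 68) = 87 - (-68 + 21*68) = 87 - (-68 + 1428) = 87 - 1*1360 = 87 - 1360 = -1273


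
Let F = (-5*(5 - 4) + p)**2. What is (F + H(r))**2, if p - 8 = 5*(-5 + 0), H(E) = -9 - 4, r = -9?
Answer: 221841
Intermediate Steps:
H(E) = -13
p = -17 (p = 8 + 5*(-5 + 0) = 8 + 5*(-5) = 8 - 25 = -17)
F = 484 (F = (-5*(5 - 4) - 17)**2 = (-5*1 - 17)**2 = (-5 - 17)**2 = (-22)**2 = 484)
(F + H(r))**2 = (484 - 13)**2 = 471**2 = 221841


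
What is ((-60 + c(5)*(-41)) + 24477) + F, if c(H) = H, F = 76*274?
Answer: 45036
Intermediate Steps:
F = 20824
((-60 + c(5)*(-41)) + 24477) + F = ((-60 + 5*(-41)) + 24477) + 20824 = ((-60 - 205) + 24477) + 20824 = (-265 + 24477) + 20824 = 24212 + 20824 = 45036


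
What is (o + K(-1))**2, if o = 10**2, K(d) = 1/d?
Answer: 9801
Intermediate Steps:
o = 100
(o + K(-1))**2 = (100 + 1/(-1))**2 = (100 - 1)**2 = 99**2 = 9801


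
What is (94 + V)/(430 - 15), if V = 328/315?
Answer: 29938/130725 ≈ 0.22902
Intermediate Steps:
V = 328/315 (V = 328*(1/315) = 328/315 ≈ 1.0413)
(94 + V)/(430 - 15) = (94 + 328/315)/(430 - 15) = (29938/315)/415 = (29938/315)*(1/415) = 29938/130725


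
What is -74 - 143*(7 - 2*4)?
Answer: 69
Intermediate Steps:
-74 - 143*(7 - 2*4) = -74 - 143*(7 - 8) = -74 - 143*(-1) = -74 + 143 = 69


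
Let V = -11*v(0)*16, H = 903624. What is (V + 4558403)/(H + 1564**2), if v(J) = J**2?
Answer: 4558403/3349720 ≈ 1.3608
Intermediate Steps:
V = 0 (V = -11*0**2*16 = -11*0*16 = 0*16 = 0)
(V + 4558403)/(H + 1564**2) = (0 + 4558403)/(903624 + 1564**2) = 4558403/(903624 + 2446096) = 4558403/3349720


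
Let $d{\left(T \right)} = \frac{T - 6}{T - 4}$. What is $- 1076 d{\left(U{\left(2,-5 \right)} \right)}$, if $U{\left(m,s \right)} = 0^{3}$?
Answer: $-1614$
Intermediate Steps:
$U{\left(m,s \right)} = 0$
$d{\left(T \right)} = \frac{-6 + T}{-4 + T}$
$- 1076 d{\left(U{\left(2,-5 \right)} \right)} = - 1076 \frac{-6 + 0}{-4 + 0} = - 1076 \frac{1}{-4} \left(-6\right) = - 1076 \left(\left(- \frac{1}{4}\right) \left(-6\right)\right) = \left(-1076\right) \frac{3}{2} = -1614$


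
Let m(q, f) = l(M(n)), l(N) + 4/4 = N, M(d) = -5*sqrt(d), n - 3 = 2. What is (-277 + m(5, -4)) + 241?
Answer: -37 - 5*sqrt(5) ≈ -48.180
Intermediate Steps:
n = 5 (n = 3 + 2 = 5)
l(N) = -1 + N
m(q, f) = -1 - 5*sqrt(5)
(-277 + m(5, -4)) + 241 = (-277 + (-1 - 5*sqrt(5))) + 241 = (-278 - 5*sqrt(5)) + 241 = -37 - 5*sqrt(5)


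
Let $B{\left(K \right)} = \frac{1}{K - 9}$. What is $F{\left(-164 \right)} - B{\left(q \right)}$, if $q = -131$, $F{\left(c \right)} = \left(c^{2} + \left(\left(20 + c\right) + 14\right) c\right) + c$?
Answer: $\frac{6727281}{140} \approx 48052.0$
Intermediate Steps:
$F{\left(c \right)} = c + c^{2} + c \left(34 + c\right)$ ($F{\left(c \right)} = \left(c^{2} + \left(34 + c\right) c\right) + c = \left(c^{2} + c \left(34 + c\right)\right) + c = c + c^{2} + c \left(34 + c\right)$)
$B{\left(K \right)} = \frac{1}{-9 + K}$
$F{\left(-164 \right)} - B{\left(q \right)} = - 164 \left(35 + 2 \left(-164\right)\right) - \frac{1}{-9 - 131} = - 164 \left(35 - 328\right) - \frac{1}{-140} = \left(-164\right) \left(-293\right) - - \frac{1}{140} = 48052 + \frac{1}{140} = \frac{6727281}{140}$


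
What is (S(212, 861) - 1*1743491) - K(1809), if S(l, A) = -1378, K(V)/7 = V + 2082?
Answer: -1772106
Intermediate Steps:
K(V) = 14574 + 7*V (K(V) = 7*(V + 2082) = 7*(2082 + V) = 14574 + 7*V)
(S(212, 861) - 1*1743491) - K(1809) = (-1378 - 1*1743491) - (14574 + 7*1809) = (-1378 - 1743491) - (14574 + 12663) = -1744869 - 1*27237 = -1744869 - 27237 = -1772106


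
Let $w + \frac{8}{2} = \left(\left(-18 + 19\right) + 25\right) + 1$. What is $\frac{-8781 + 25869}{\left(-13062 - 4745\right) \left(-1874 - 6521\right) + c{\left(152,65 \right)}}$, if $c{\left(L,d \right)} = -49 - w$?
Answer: $\frac{17088}{149489693} \approx 0.00011431$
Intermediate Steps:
$w = 23$ ($w = -4 + \left(\left(\left(-18 + 19\right) + 25\right) + 1\right) = -4 + \left(\left(1 + 25\right) + 1\right) = -4 + \left(26 + 1\right) = -4 + 27 = 23$)
$c{\left(L,d \right)} = -72$ ($c{\left(L,d \right)} = -49 - 23 = -72$)
$\frac{-8781 + 25869}{\left(-13062 - 4745\right) \left(-1874 - 6521\right) + c{\left(152,65 \right)}} = \frac{-8781 + 25869}{\left(-13062 - 4745\right) \left(-1874 - 6521\right) - 72} = \frac{17088}{\left(-17807\right) \left(-8395\right) - 72} = \frac{17088}{149489765 - 72} = \frac{17088}{149489693}$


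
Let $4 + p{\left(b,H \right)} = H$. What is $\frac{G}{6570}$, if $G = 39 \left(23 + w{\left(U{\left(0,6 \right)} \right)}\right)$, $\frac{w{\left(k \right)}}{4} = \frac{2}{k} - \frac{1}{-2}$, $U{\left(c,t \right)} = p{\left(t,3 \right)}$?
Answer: $\frac{221}{2190} \approx 0.10091$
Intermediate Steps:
$p{\left(b,H \right)} = -4 + H$
$U{\left(c,t \right)} = -1$ ($U{\left(c,t \right)} = -4 + 3 = -1$)
$w{\left(k \right)} = 2 + \frac{8}{k}$ ($w{\left(k \right)} = 4 \left(\frac{2}{k} - \frac{1}{-2}\right) = 4 \left(\frac{2}{k} - - \frac{1}{2}\right) = 4 \left(\frac{2}{k} + \frac{1}{2}\right) = 4 \left(\frac{1}{2} + \frac{2}{k}\right) = 2 + \frac{8}{k}$)
$G = 663$ ($G = 39 \left(23 + \left(2 + \frac{8}{-1}\right)\right) = 39 \left(23 + \left(2 + 8 \left(-1\right)\right)\right) = 39 \left(23 + \left(2 - 8\right)\right) = 39 \left(23 - 6\right) = 39 \cdot 17 = 663$)
$\frac{G}{6570} = \frac{663}{6570} = 663 \cdot \frac{1}{6570} = \frac{221}{2190}$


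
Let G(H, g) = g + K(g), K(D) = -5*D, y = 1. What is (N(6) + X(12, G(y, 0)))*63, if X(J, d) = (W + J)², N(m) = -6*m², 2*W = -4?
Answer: -7308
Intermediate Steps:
W = -2 (W = (½)*(-4) = -2)
G(H, g) = -4*g (G(H, g) = g - 5*g = -4*g)
X(J, d) = (-2 + J)²
(N(6) + X(12, G(y, 0)))*63 = (-6*6² + (-2 + 12)²)*63 = (-6*36 + 10²)*63 = (-216 + 100)*63 = -116*63 = -7308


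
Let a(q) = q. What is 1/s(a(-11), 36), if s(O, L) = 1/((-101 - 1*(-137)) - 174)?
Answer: -138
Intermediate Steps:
s(O, L) = -1/138 (s(O, L) = 1/((-101 + 137) - 174) = 1/(36 - 174) = 1/(-138) = -1/138)
1/s(a(-11), 36) = 1/(-1/138) = -138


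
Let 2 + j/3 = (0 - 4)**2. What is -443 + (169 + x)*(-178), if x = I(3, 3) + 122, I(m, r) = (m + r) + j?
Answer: -60785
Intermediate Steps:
j = 42 (j = -6 + 3*(0 - 4)**2 = -6 + 3*(-4)**2 = -6 + 3*16 = -6 + 48 = 42)
I(m, r) = 42 + m + r (I(m, r) = (m + r) + 42 = 42 + m + r)
x = 170 (x = (42 + 3 + 3) + 122 = 48 + 122 = 170)
-443 + (169 + x)*(-178) = -443 + (169 + 170)*(-178) = -443 + 339*(-178) = -443 - 60342 = -60785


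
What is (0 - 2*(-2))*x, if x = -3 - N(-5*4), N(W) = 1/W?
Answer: -59/5 ≈ -11.800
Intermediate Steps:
N(W) = 1/W
x = -59/20 (x = -3 - 1/((-5*4)) = -3 - 1/(-20) = -3 - 1*(-1/20) = -3 + 1/20 = -59/20 ≈ -2.9500)
(0 - 2*(-2))*x = (0 - 2*(-2))*(-59/20) = (0 + 4)*(-59/20) = 4*(-59/20) = -59/5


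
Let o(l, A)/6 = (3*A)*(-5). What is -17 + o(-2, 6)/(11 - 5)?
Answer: -107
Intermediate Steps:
o(l, A) = -90*A (o(l, A) = 6*((3*A)*(-5)) = 6*(-15*A) = -90*A)
-17 + o(-2, 6)/(11 - 5) = -17 + (-90*6)/(11 - 5) = -17 - 540/6 = -17 + (⅙)*(-540) = -17 - 90 = -107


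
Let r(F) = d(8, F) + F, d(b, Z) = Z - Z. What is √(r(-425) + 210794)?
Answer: √210369 ≈ 458.66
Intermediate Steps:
d(b, Z) = 0
r(F) = F (r(F) = 0 + F = F)
√(r(-425) + 210794) = √(-425 + 210794) = √210369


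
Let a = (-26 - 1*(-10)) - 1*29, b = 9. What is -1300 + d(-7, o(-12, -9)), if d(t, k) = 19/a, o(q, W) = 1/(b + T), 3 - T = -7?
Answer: -58519/45 ≈ -1300.4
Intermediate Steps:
T = 10 (T = 3 - 1*(-7) = 3 + 7 = 10)
a = -45 (a = (-26 + 10) - 29 = -16 - 29 = -45)
o(q, W) = 1/19 (o(q, W) = 1/(9 + 10) = 1/19)
d(t, k) = -19/45 (d(t, k) = 19/(-45) = 19*(-1/45) = -19/45)
-1300 + d(-7, o(-12, -9)) = -1300 - 19/45 = -58519/45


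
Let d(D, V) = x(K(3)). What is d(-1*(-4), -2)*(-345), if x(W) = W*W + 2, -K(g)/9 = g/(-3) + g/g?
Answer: -690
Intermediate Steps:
K(g) = -9 + 3*g (K(g) = -9*(g/(-3) + g/g) = -9*(g*(-1/3) + 1) = -9*(-g/3 + 1) = -9*(1 - g/3) = -9 + 3*g)
x(W) = 2 + W**2 (x(W) = W**2 + 2 = 2 + W**2)
d(D, V) = 2 (d(D, V) = 2 + (-9 + 3*3)**2 = 2 + (-9 + 9)**2 = 2 + 0**2 = 2 + 0 = 2)
d(-1*(-4), -2)*(-345) = 2*(-345) = -690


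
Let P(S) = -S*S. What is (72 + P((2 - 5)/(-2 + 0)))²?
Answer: 77841/16 ≈ 4865.1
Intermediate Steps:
P(S) = -S²
(72 + P((2 - 5)/(-2 + 0)))² = (72 - ((2 - 5)/(-2 + 0))²)² = (72 - (-3/(-2))²)² = (72 - (-3*(-½))²)² = (72 - (3/2)²)² = (72 - 1*9/4)² = (72 - 9/4)² = (279/4)² = 77841/16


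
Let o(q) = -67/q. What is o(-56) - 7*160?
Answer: -62653/56 ≈ -1118.8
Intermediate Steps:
o(-56) - 7*160 = -67/(-56) - 7*160 = -67*(-1/56) - 1*1120 = 67/56 - 1120 = -62653/56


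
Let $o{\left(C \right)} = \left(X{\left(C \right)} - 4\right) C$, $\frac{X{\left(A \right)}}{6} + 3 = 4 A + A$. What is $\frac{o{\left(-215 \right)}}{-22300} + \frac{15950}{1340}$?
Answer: $- \frac{7544491}{149410} \approx -50.495$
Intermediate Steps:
$X{\left(A \right)} = -18 + 30 A$ ($X{\left(A \right)} = -18 + 6 \left(4 A + A\right) = -18 + 6 \cdot 5 A = -18 + 30 A$)
$o{\left(C \right)} = C \left(-22 + 30 C\right)$ ($o{\left(C \right)} = \left(\left(-18 + 30 C\right) - 4\right) C = \left(-22 + 30 C\right) C = C \left(-22 + 30 C\right)$)
$\frac{o{\left(-215 \right)}}{-22300} + \frac{15950}{1340} = \frac{2 \left(-215\right) \left(-11 + 15 \left(-215\right)\right)}{-22300} + \frac{15950}{1340} = 2 \left(-215\right) \left(-11 - 3225\right) \left(- \frac{1}{22300}\right) + 15950 \cdot \frac{1}{1340} = 2 \left(-215\right) \left(-3236\right) \left(- \frac{1}{22300}\right) + \frac{1595}{134} = 1391480 \left(- \frac{1}{22300}\right) + \frac{1595}{134} = - \frac{69574}{1115} + \frac{1595}{134} = - \frac{7544491}{149410}$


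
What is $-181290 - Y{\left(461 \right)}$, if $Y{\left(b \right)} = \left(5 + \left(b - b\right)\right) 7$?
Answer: $-181325$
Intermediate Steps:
$Y{\left(b \right)} = 35$ ($Y{\left(b \right)} = \left(5 + 0\right) 7 = 5 \cdot 7 = 35$)
$-181290 - Y{\left(461 \right)} = -181290 - 35 = -181325$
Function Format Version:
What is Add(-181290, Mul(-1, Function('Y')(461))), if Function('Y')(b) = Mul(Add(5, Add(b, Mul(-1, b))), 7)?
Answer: -181325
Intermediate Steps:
Function('Y')(b) = 35 (Function('Y')(b) = Mul(Add(5, 0), 7) = Mul(5, 7) = 35)
Add(-181290, Mul(-1, Function('Y')(461))) = Add(-181290, Mul(-1, 35)) = Add(-181290, -35) = -181325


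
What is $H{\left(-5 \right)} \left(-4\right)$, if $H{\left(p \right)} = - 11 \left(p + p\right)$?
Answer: $-440$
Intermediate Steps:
$H{\left(p \right)} = - 22 p$ ($H{\left(p \right)} = - 11 \cdot 2 p = - 22 p$)
$H{\left(-5 \right)} \left(-4\right) = \left(-22\right) \left(-5\right) \left(-4\right) = 110 \left(-4\right) = -440$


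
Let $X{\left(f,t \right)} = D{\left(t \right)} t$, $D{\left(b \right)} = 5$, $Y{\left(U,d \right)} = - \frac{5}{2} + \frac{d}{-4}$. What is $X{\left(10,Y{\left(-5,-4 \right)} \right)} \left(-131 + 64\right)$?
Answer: $\frac{1005}{2} \approx 502.5$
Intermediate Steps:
$Y{\left(U,d \right)} = - \frac{5}{2} - \frac{d}{4}$ ($Y{\left(U,d \right)} = \left(-5\right) \frac{1}{2} + d \left(- \frac{1}{4}\right) = - \frac{5}{2} - \frac{d}{4}$)
$X{\left(f,t \right)} = 5 t$
$X{\left(10,Y{\left(-5,-4 \right)} \right)} \left(-131 + 64\right) = 5 \left(- \frac{5}{2} - -1\right) \left(-131 + 64\right) = 5 \left(- \frac{5}{2} + 1\right) \left(-67\right) = 5 \left(- \frac{3}{2}\right) \left(-67\right) = \left(- \frac{15}{2}\right) \left(-67\right) = \frac{1005}{2}$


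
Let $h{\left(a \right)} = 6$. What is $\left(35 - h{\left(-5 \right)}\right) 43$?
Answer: $1247$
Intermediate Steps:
$\left(35 - h{\left(-5 \right)}\right) 43 = \left(35 - 6\right) 43 = 29 \cdot 43 = 1247$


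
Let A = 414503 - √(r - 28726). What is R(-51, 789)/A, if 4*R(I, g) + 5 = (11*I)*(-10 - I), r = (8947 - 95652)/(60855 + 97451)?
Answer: -377403720996377/27198991692531615 - 11503*I*√719909969005466/54397983385063230 ≈ -0.013876 - 5.6737e-6*I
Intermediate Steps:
r = -86705/158306 ≈ -0.54770
R(I, g) = -5/4 + 11*I*(-10 - I)/4 (R(I, g) = -5/4 + ((11*I)*(-10 - I))/4 = -5/4 + (11*I*(-10 - I))/4 = -5/4 + 11*I*(-10 - I)/4)
A = 414503 - I*√719909969005466/158306 (A = 414503 - √(-86705/158306 - 28726) = 414503 - √(-4547584861/158306) = 414503 - I*√719909969005466/158306 ≈ 4.145e+5 - 169.49*I)
R(-51, 789)/A = (-5/4 - 55/2*(-51) - 11/4*(-51)²)/(414503 - I*√719909969005466/158306) = (-5/4 + 2805/2 - 11/4*2601)/(414503 - I*√719909969005466/158306) = (-5/4 + 2805/2 - 28611/4)/(414503 - I*√719909969005466/158306) = -11503/(2*(414503 - I*√719909969005466/158306))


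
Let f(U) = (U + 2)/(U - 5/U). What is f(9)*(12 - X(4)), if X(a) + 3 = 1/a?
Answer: 5841/304 ≈ 19.214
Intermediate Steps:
X(a) = -3 + 1/a
f(U) = (2 + U)/(U - 5/U)
f(9)*(12 - X(4)) = (9*(2 + 9)/(-5 + 9²))*(12 - (-3 + 1/4)) = (9*11/(-5 + 81))*(12 - (-3 + ¼)) = (9*11/76)*(12 - 1*(-11/4)) = (9*(1/76)*11)*(12 + 11/4) = (99/76)*(59/4) = 5841/304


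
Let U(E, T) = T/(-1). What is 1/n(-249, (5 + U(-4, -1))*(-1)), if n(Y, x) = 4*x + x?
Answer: -1/30 ≈ -0.033333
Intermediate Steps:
U(E, T) = -T (U(E, T) = T*(-1) = -T)
n(Y, x) = 5*x
1/n(-249, (5 + U(-4, -1))*(-1)) = 1/(5*((5 - 1*(-1))*(-1))) = 1/(5*((5 + 1)*(-1))) = 1/(5*(6*(-1))) = 1/(5*(-6)) = 1/(-30) = -1/30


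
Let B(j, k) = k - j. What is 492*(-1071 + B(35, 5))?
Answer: -541692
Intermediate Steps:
492*(-1071 + B(35, 5)) = 492*(-1071 + (5 - 1*35)) = 492*(-1071 + (5 - 35)) = 492*(-1071 - 30) = 492*(-1101) = -541692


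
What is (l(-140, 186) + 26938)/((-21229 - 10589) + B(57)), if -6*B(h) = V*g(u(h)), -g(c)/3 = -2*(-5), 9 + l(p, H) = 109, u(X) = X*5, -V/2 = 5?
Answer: -13519/15934 ≈ -0.84844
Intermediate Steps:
V = -10 (V = -2*5 = -10)
u(X) = 5*X
l(p, H) = 100 (l(p, H) = -9 + 109 = 100)
g(c) = -30 (g(c) = -(-6)*(-5) = -3*10 = -30)
B(h) = -50 (B(h) = -(-5)*(-30)/3 = -⅙*300 = -50)
(l(-140, 186) + 26938)/((-21229 - 10589) + B(57)) = (100 + 26938)/((-21229 - 10589) - 50) = 27038/(-31818 - 50) = 27038/(-31868) = 27038*(-1/31868) = -13519/15934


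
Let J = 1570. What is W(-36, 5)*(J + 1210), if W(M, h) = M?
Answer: -100080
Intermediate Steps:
W(-36, 5)*(J + 1210) = -36*(1570 + 1210) = -36*2780 = -100080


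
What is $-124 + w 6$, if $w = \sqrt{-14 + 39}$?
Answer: $-94$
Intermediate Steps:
$w = 5$ ($w = \sqrt{25} = 5$)
$-124 + w 6 = -124 + 5 \cdot 6 = -124 + 30 = -94$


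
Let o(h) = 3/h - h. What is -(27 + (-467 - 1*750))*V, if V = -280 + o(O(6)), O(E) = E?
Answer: -339745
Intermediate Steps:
o(h) = -h + 3/h
V = -571/2 (V = -280 + (-1*6 + 3/6) = -280 + (-6 + 3*(⅙)) = -280 + (-6 + ½) = -280 - 11/2 = -571/2 ≈ -285.50)
-(27 + (-467 - 1*750))*V = -(27 + (-467 - 1*750))*(-571)/2 = -(27 + (-467 - 750))*(-571)/2 = -(27 - 1217)*(-571)/2 = -(-1190)*(-571)/2 = -1*339745 = -339745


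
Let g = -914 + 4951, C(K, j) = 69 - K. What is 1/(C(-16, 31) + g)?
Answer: 1/4122 ≈ 0.00024260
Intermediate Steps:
g = 4037
1/(C(-16, 31) + g) = 1/((69 - 1*(-16)) + 4037) = 1/((69 + 16) + 4037) = 1/(85 + 4037) = 1/4122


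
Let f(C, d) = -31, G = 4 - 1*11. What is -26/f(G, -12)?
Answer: 26/31 ≈ 0.83871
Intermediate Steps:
G = -7 (G = 4 - 11 = -7)
-26/f(G, -12) = -26/(-31) = -26*(-1/31) = 26/31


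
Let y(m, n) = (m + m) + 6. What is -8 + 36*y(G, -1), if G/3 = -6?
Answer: -1088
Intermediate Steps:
G = -18 (G = 3*(-6) = -18)
y(m, n) = 6 + 2*m (y(m, n) = 2*m + 6 = 6 + 2*m)
-8 + 36*y(G, -1) = -8 + 36*(6 + 2*(-18)) = -8 + 36*(6 - 36) = -8 + 36*(-30) = -8 - 1080 = -1088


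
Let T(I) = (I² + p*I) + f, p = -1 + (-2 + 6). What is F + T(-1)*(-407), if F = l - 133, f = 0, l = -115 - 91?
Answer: 475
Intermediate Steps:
l = -206
p = 3 (p = -1 + 4 = 3)
F = -339 (F = -206 - 133 = -339)
T(I) = I² + 3*I (T(I) = (I² + 3*I) + 0 = I² + 3*I)
F + T(-1)*(-407) = -339 - (3 - 1)*(-407) = -339 - 1*2*(-407) = -339 - 2*(-407) = -339 + 814 = 475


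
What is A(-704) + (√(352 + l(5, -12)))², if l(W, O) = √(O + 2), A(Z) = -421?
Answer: -69 + I*√10 ≈ -69.0 + 3.1623*I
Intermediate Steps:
l(W, O) = √(2 + O)
A(-704) + (√(352 + l(5, -12)))² = -421 + (√(352 + √(2 - 12)))² = -421 + (√(352 + √(-10)))² = -421 + (√(352 + I*√10))² = -421 + (352 + I*√10) = -69 + I*√10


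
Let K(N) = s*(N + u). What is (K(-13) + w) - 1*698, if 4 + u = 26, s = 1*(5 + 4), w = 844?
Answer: 227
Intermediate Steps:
s = 9 (s = 1*9 = 9)
u = 22 (u = -4 + 26 = 22)
K(N) = 198 + 9*N (K(N) = 9*(N + 22) = 9*(22 + N) = 198 + 9*N)
(K(-13) + w) - 1*698 = ((198 + 9*(-13)) + 844) - 1*698 = ((198 - 117) + 844) - 698 = (81 + 844) - 698 = 925 - 698 = 227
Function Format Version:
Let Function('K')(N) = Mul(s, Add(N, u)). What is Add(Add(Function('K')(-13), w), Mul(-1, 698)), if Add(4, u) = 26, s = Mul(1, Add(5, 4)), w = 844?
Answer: 227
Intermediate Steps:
s = 9 (s = Mul(1, 9) = 9)
u = 22 (u = Add(-4, 26) = 22)
Function('K')(N) = Add(198, Mul(9, N)) (Function('K')(N) = Mul(9, Add(N, 22)) = Mul(9, Add(22, N)) = Add(198, Mul(9, N)))
Add(Add(Function('K')(-13), w), Mul(-1, 698)) = Add(Add(Add(198, Mul(9, -13)), 844), Mul(-1, 698)) = Add(Add(Add(198, -117), 844), -698) = Add(Add(81, 844), -698) = Add(925, -698) = 227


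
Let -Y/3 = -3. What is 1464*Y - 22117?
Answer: -8941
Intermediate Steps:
Y = 9 (Y = -3*(-3) = 9)
1464*Y - 22117 = 1464*9 - 22117 = 13176 - 22117 = -8941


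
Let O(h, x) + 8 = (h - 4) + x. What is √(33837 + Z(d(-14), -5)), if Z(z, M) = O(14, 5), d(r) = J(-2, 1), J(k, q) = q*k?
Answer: 2*√8461 ≈ 183.97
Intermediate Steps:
O(h, x) = -12 + h + x (O(h, x) = -8 + ((h - 4) + x) = -8 + ((-4 + h) + x) = -8 + (-4 + h + x) = -12 + h + x)
J(k, q) = k*q
d(r) = -2 (d(r) = -2*1 = -2)
Z(z, M) = 7 (Z(z, M) = -12 + 14 + 5 = 7)
√(33837 + Z(d(-14), -5)) = √(33837 + 7) = √33844 = 2*√8461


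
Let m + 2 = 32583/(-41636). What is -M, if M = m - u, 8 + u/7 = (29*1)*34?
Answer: 285155911/41636 ≈ 6848.8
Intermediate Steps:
u = 6846 (u = -56 + 7*((29*1)*34) = -56 + 7*(29*34) = -56 + 7*986 = -56 + 6902 = 6846)
m = -115855/41636 (m = -2 + 32583/(-41636) = -2 + 32583*(-1/41636) = -2 - 32583/41636 = -115855/41636 ≈ -2.7826)
M = -285155911/41636 (M = -115855/41636 - 1*6846 = -115855/41636 - 6846 = -285155911/41636 ≈ -6848.8)
-M = -1*(-285155911/41636) = 285155911/41636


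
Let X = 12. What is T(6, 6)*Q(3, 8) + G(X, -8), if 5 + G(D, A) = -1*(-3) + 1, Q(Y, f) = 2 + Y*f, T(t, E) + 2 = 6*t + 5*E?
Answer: 1663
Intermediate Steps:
T(t, E) = -2 + 5*E + 6*t (T(t, E) = -2 + (6*t + 5*E) = -2 + (5*E + 6*t) = -2 + 5*E + 6*t)
G(D, A) = -1 (G(D, A) = -5 + (-1*(-3) + 1) = -5 + (3 + 1) = -5 + 4 = -1)
T(6, 6)*Q(3, 8) + G(X, -8) = (-2 + 5*6 + 6*6)*(2 + 3*8) - 1 = (-2 + 30 + 36)*(2 + 24) - 1 = 64*26 - 1 = 1664 - 1 = 1663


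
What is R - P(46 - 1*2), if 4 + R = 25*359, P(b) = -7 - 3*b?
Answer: 9110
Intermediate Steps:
R = 8971 (R = -4 + 25*359 = -4 + 8975 = 8971)
R - P(46 - 1*2) = 8971 - (-7 - 3*(46 - 1*2)) = 8971 - (-7 - 3*(46 - 2)) = 8971 - (-7 - 3*44) = 8971 - (-7 - 132) = 8971 - 1*(-139) = 8971 + 139 = 9110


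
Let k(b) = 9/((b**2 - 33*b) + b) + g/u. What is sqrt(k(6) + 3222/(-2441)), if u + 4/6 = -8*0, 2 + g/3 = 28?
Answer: I*sqrt(476817233763)/63466 ≈ 10.88*I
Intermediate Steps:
g = 78 (g = -6 + 3*28 = -6 + 84 = 78)
u = -2/3 (u = -2/3 - 8*0 = -2/3 + 0 = -2/3 ≈ -0.66667)
k(b) = -117 + 9/(b**2 - 32*b) (k(b) = 9/((b**2 - 33*b) + b) + 78/(-2/3) = 9/(b**2 - 32*b) + 78*(-3/2) = 9/(b**2 - 32*b) - 117 = -117 + 9/(b**2 - 32*b))
sqrt(k(6) + 3222/(-2441)) = sqrt(9*(1 - 13*6**2 + 416*6)/(6*(-32 + 6)) + 3222/(-2441)) = sqrt(9*(1/6)*(1 - 13*36 + 2496)/(-26) + 3222*(-1/2441)) = sqrt(9*(1/6)*(-1/26)*(1 - 468 + 2496) - 3222/2441) = sqrt(9*(1/6)*(-1/26)*2029 - 3222/2441) = sqrt(-6087/52 - 3222/2441) = sqrt(-15025911/126932) = I*sqrt(476817233763)/63466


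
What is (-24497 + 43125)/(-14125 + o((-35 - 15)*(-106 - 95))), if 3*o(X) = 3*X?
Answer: -18628/4075 ≈ -4.5713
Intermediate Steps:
o(X) = X (o(X) = (3*X)/3 = X)
(-24497 + 43125)/(-14125 + o((-35 - 15)*(-106 - 95))) = (-24497 + 43125)/(-14125 + (-35 - 15)*(-106 - 95)) = 18628/(-14125 - 50*(-201)) = 18628/(-14125 + 10050) = 18628/(-4075) = 18628*(-1/4075) = -18628/4075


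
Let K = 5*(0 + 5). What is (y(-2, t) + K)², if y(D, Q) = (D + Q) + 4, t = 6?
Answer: 1089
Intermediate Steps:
y(D, Q) = 4 + D + Q
K = 25 (K = 5*5 = 25)
(y(-2, t) + K)² = ((4 - 2 + 6) + 25)² = (8 + 25)² = 33² = 1089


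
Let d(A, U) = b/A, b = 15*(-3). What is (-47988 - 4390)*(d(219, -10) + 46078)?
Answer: -176182778662/73 ≈ -2.4135e+9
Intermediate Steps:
b = -45
d(A, U) = -45/A
(-47988 - 4390)*(d(219, -10) + 46078) = (-47988 - 4390)*(-45/219 + 46078) = -52378*(-45*1/219 + 46078) = -52378*(-15/73 + 46078) = -52378*3363679/73 = -176182778662/73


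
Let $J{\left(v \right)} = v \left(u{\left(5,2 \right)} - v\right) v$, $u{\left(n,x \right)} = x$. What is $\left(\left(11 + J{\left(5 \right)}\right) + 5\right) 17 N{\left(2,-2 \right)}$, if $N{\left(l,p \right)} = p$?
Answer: $2006$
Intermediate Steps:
$J{\left(v \right)} = v^{2} \left(2 - v\right)$ ($J{\left(v \right)} = v \left(2 - v\right) v = v^{2} \left(2 - v\right)$)
$\left(\left(11 + J{\left(5 \right)}\right) + 5\right) 17 N{\left(2,-2 \right)} = \left(\left(11 + 5^{2} \left(2 - 5\right)\right) + 5\right) 17 \left(-2\right) = \left(\left(11 + 25 \left(2 - 5\right)\right) + 5\right) 17 \left(-2\right) = \left(\left(11 + 25 \left(-3\right)\right) + 5\right) 17 \left(-2\right) = \left(\left(11 - 75\right) + 5\right) 17 \left(-2\right) = \left(-64 + 5\right) 17 \left(-2\right) = \left(-59\right) 17 \left(-2\right) = \left(-1003\right) \left(-2\right) = 2006$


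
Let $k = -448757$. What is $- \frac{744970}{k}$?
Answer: $\frac{744970}{448757} \approx 1.6601$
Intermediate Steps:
$- \frac{744970}{k} = - \frac{744970}{-448757} = \left(-744970\right) \left(- \frac{1}{448757}\right) = \frac{744970}{448757}$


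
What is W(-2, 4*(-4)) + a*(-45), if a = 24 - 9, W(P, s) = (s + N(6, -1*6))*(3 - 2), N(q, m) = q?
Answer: -685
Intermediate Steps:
W(P, s) = 6 + s (W(P, s) = (s + 6)*(3 - 2) = (6 + s)*1 = 6 + s)
a = 15
W(-2, 4*(-4)) + a*(-45) = (6 + 4*(-4)) + 15*(-45) = (6 - 16) - 675 = -10 - 675 = -685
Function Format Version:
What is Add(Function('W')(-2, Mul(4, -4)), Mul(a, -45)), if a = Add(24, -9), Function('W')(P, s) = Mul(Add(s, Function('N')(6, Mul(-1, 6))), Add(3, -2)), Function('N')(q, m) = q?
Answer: -685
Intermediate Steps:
Function('W')(P, s) = Add(6, s) (Function('W')(P, s) = Mul(Add(s, 6), Add(3, -2)) = Mul(Add(6, s), 1) = Add(6, s))
a = 15
Add(Function('W')(-2, Mul(4, -4)), Mul(a, -45)) = Add(Add(6, Mul(4, -4)), Mul(15, -45)) = Add(Add(6, -16), -675) = Add(-10, -675) = -685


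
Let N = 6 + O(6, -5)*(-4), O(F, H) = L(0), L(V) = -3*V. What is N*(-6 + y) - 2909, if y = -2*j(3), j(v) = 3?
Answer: -2981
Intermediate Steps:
O(F, H) = 0 (O(F, H) = -3*0 = 0)
y = -6 (y = -2*3 = -6)
N = 6 (N = 6 + 0*(-4) = 6 + 0 = 6)
N*(-6 + y) - 2909 = 6*(-6 - 6) - 2909 = 6*(-12) - 2909 = -72 - 2909 = -2981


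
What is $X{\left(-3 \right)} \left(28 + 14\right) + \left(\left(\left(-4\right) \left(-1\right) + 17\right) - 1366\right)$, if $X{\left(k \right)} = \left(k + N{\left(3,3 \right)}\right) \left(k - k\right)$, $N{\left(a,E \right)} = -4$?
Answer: $-1345$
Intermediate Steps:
$X{\left(k \right)} = 0$ ($X{\left(k \right)} = \left(k - 4\right) \left(k - k\right) = \left(-4 + k\right) 0 = 0$)
$X{\left(-3 \right)} \left(28 + 14\right) + \left(\left(\left(-4\right) \left(-1\right) + 17\right) - 1366\right) = 0 \left(28 + 14\right) + \left(\left(\left(-4\right) \left(-1\right) + 17\right) - 1366\right) = 0 \cdot 42 + \left(\left(4 + 17\right) - 1366\right) = 0 + \left(21 - 1366\right) = 0 - 1345 = -1345$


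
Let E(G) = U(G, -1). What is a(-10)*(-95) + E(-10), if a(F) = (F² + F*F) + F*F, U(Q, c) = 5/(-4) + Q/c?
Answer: -113965/4 ≈ -28491.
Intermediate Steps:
U(Q, c) = -5/4 + Q/c (U(Q, c) = 5*(-¼) + Q/c = -5/4 + Q/c)
E(G) = -5/4 - G (E(G) = -5/4 + G/(-1) = -5/4 + G*(-1) = -5/4 - G)
a(F) = 3*F² (a(F) = (F² + F²) + F² = 2*F² + F² = 3*F²)
a(-10)*(-95) + E(-10) = (3*(-10)²)*(-95) + (-5/4 - 1*(-10)) = (3*100)*(-95) + (-5/4 + 10) = 300*(-95) + 35/4 = -28500 + 35/4 = -113965/4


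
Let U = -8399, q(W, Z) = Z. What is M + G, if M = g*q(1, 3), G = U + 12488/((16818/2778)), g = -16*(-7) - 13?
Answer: -16927962/2803 ≈ -6039.2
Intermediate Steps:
g = 99 (g = 112 - 13 = 99)
G = -17760453/2803 (G = -8399 + 12488/((16818/2778)) = -8399 + 12488/((16818*(1/2778))) = -8399 + 12488/(2803/463) = -8399 + 12488*(463/2803) = -8399 + 5781944/2803 = -17760453/2803 ≈ -6336.2)
M = 297 (M = 99*3 = 297)
M + G = 297 - 17760453/2803 = -16927962/2803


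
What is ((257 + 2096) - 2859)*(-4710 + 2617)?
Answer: 1059058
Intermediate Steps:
((257 + 2096) - 2859)*(-4710 + 2617) = (2353 - 2859)*(-2093) = -506*(-2093) = 1059058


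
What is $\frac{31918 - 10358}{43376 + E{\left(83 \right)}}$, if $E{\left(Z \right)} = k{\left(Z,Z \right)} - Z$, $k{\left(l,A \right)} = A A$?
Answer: $\frac{980}{2281} \approx 0.42964$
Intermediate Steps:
$k{\left(l,A \right)} = A^{2}$
$E{\left(Z \right)} = Z^{2} - Z$
$\frac{31918 - 10358}{43376 + E{\left(83 \right)}} = \frac{31918 - 10358}{43376 + 83 \left(-1 + 83\right)} = \frac{21560}{43376 + 83 \cdot 82} = \frac{21560}{43376 + 6806} = \frac{21560}{50182} = 21560 \cdot \frac{1}{50182} = \frac{980}{2281}$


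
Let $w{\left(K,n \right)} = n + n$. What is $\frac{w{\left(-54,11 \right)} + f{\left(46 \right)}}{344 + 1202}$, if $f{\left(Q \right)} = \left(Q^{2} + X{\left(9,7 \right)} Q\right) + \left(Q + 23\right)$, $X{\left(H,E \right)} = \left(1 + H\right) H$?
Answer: $\frac{6347}{1546} \approx 4.1054$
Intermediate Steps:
$X{\left(H,E \right)} = H \left(1 + H\right)$
$w{\left(K,n \right)} = 2 n$
$f{\left(Q \right)} = 23 + Q^{2} + 91 Q$ ($f{\left(Q \right)} = \left(Q^{2} + 9 \left(1 + 9\right) Q\right) + \left(Q + 23\right) = \left(Q^{2} + 9 \cdot 10 Q\right) + \left(23 + Q\right) = \left(Q^{2} + 90 Q\right) + \left(23 + Q\right) = 23 + Q^{2} + 91 Q$)
$\frac{w{\left(-54,11 \right)} + f{\left(46 \right)}}{344 + 1202} = \frac{2 \cdot 11 + \left(23 + 46^{2} + 91 \cdot 46\right)}{344 + 1202} = \frac{22 + \left(23 + 2116 + 4186\right)}{1546} = \left(22 + 6325\right) \frac{1}{1546} = 6347 \cdot \frac{1}{1546} = \frac{6347}{1546}$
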